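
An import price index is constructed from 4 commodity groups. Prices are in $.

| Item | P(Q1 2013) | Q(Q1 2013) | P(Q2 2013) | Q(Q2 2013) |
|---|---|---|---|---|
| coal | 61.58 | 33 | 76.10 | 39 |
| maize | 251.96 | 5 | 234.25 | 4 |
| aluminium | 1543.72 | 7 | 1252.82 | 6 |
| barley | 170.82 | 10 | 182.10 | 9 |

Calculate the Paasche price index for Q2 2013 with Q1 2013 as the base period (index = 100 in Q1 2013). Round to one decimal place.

Paasche price index uses current-period quantities as weights.
ΣP(Q2 2013)·Q(Q2 2013) = 76.10×39 + 234.25×4 + 1252.82×6 + 182.10×9 = 2967.9 + 937 + 7516.92 + 1638.9 = 13060.72
ΣP(Q1 2013)·Q(Q2 2013) = 61.58×39 + 251.96×4 + 1543.72×6 + 170.82×9 = 2401.62 + 1007.84 + 9262.32 + 1537.38 = 14209.16
Index = 13060.72 / 14209.16 × 100 = 91.9176

91.9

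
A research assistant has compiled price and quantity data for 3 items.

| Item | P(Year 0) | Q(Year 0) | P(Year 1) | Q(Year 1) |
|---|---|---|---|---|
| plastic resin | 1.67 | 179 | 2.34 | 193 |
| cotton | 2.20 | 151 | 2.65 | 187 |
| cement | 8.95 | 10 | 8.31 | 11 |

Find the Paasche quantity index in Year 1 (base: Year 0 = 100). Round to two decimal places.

Paasche quantity index uses current-period prices as weights.
ΣP(Year 1)·Q(Year 1) = 2.34×193 + 2.65×187 + 8.31×11 = 451.62 + 495.55 + 91.41 = 1038.58
ΣP(Year 1)·Q(Year 0) = 2.34×179 + 2.65×151 + 8.31×10 = 418.86 + 400.15 + 83.1 = 902.11
Index = 1038.58 / 902.11 × 100 = 115.1279

115.13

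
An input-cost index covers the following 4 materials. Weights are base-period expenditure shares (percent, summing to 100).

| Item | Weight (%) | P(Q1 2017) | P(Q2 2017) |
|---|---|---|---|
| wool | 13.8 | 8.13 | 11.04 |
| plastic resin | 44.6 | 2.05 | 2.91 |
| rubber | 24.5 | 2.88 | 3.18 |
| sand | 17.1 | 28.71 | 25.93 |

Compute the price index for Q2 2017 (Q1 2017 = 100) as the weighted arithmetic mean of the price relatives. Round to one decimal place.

wool: 13.8 × (11.04/8.13) = 13.8 × 1.357934 = 18.7395
plastic resin: 44.6 × (2.91/2.05) = 44.6 × 1.419512 = 63.3102
rubber: 24.5 × (3.18/2.88) = 24.5 × 1.104167 = 27.0521
sand: 17.1 × (25.93/28.71) = 17.1 × 0.903170 = 15.4442
Index = Σ wᵢ·(p₁ᵢ/p₀ᵢ) = 18.7395 + 63.3102 + 27.0521 + 15.4442 = 124.5460

124.5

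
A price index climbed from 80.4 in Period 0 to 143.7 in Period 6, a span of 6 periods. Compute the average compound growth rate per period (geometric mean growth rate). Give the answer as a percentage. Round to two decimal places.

Growth factor = (143.7/80.4)^(1/6) = (1.787313)^(1/6) = 1.101624
Growth rate = 1.101624 − 1 = 0.101624 = 10.1624%

10.16%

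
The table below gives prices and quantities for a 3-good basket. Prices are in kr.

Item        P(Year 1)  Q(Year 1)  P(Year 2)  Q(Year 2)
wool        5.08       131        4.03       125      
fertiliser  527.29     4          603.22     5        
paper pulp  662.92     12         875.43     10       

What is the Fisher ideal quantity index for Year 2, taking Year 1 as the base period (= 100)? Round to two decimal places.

91.78

Laspeyres component (base-period weights):
ΣP(Year 1)Q(Year 2) = 5.08×125 + 527.29×5 + 662.92×10 = 635 + 2636.45 + 6629.2 = 9900.65
ΣP(Year 1)Q(Year 1) = 5.08×131 + 527.29×4 + 662.92×12 = 665.48 + 2109.16 + 7955.04 = 10729.68
L = 9900.65 / 10729.68 × 100 = 92.2735
Paasche component (current-period weights):
ΣP(Year 2)Q(Year 2) = 4.03×125 + 603.22×5 + 875.43×10 = 503.75 + 3016.1 + 8754.3 = 12274.15
ΣP(Year 2)Q(Year 1) = 4.03×131 + 603.22×4 + 875.43×12 = 527.93 + 2412.88 + 10505.16 = 13445.97
P = 12274.15 / 13445.97 × 100 = 91.2850
Fisher = √(L × P) = √(92.2735 × 91.2850) = 91.7779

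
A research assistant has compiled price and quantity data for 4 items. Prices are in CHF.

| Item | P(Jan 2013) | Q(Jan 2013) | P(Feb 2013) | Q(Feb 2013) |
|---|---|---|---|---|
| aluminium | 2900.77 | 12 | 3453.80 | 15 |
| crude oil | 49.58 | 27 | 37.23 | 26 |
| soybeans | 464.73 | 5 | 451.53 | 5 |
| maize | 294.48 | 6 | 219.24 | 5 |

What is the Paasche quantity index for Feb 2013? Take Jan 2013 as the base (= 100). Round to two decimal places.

Paasche quantity index uses current-period prices as weights.
ΣP(Feb 2013)·Q(Feb 2013) = 3453.80×15 + 37.23×26 + 451.53×5 + 219.24×5 = 51807 + 967.98 + 2257.65 + 1096.2 = 56128.83
ΣP(Feb 2013)·Q(Jan 2013) = 3453.80×12 + 37.23×27 + 451.53×5 + 219.24×6 = 41445.6 + 1005.21 + 2257.65 + 1315.44 = 46023.9
Index = 56128.83 / 46023.9 × 100 = 121.9558

121.96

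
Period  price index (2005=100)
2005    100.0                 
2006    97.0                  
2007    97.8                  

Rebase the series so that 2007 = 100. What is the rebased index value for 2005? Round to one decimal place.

102.2

Rebased(2005) = 100.0 / 97.8 × 100 = 102.2495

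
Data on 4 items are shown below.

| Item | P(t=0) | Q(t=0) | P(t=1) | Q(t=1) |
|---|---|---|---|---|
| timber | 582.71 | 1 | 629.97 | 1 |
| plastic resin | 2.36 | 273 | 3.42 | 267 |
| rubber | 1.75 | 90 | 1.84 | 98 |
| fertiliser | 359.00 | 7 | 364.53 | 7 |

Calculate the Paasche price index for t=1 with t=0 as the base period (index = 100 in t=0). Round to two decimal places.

109.69

Paasche price index uses current-period quantities as weights.
ΣP(t=1)·Q(t=1) = 629.97×1 + 3.42×267 + 1.84×98 + 364.53×7 = 629.97 + 913.14 + 180.32 + 2551.71 = 4275.14
ΣP(t=0)·Q(t=1) = 582.71×1 + 2.36×267 + 1.75×98 + 359.00×7 = 582.71 + 630.12 + 171.5 + 2513 = 3897.33
Index = 4275.14 / 3897.33 × 100 = 109.6941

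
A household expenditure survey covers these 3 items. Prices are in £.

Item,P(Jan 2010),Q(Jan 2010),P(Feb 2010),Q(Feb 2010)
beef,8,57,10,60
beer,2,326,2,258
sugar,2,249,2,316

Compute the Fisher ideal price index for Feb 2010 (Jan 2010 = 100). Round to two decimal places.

107.23

Laspeyres component (base-period weights):
ΣP(Feb 2010)Q(Jan 2010) = 10×57 + 2×326 + 2×249 = 570 + 652 + 498 = 1720
ΣP(Jan 2010)Q(Jan 2010) = 8×57 + 2×326 + 2×249 = 456 + 652 + 498 = 1606
L = 1720 / 1606 × 100 = 107.0984
Paasche component (current-period weights):
ΣP(Feb 2010)Q(Feb 2010) = 10×60 + 2×258 + 2×316 = 600 + 516 + 632 = 1748
ΣP(Jan 2010)Q(Feb 2010) = 8×60 + 2×258 + 2×316 = 480 + 516 + 632 = 1628
P = 1748 / 1628 × 100 = 107.3710
Fisher = √(L × P) = √(107.0984 × 107.3710) = 107.2346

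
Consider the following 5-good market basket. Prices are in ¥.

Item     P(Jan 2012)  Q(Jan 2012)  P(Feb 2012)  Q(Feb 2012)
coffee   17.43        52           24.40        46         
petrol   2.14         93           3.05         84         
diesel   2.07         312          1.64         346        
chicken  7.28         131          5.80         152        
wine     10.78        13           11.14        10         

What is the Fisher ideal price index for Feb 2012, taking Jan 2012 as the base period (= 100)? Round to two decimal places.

Laspeyres component (base-period weights):
ΣP(Feb 2012)Q(Jan 2012) = 24.40×52 + 3.05×93 + 1.64×312 + 5.80×131 + 11.14×13 = 1268.8 + 283.65 + 511.68 + 759.8 + 144.82 = 2968.75
ΣP(Jan 2012)Q(Jan 2012) = 17.43×52 + 2.14×93 + 2.07×312 + 7.28×131 + 10.78×13 = 906.36 + 199.02 + 645.84 + 953.68 + 140.14 = 2845.04
L = 2968.75 / 2845.04 × 100 = 104.3483
Paasche component (current-period weights):
ΣP(Feb 2012)Q(Feb 2012) = 24.40×46 + 3.05×84 + 1.64×346 + 5.80×152 + 11.14×10 = 1122.4 + 256.2 + 567.44 + 881.6 + 111.4 = 2939.04
ΣP(Jan 2012)Q(Feb 2012) = 17.43×46 + 2.14×84 + 2.07×346 + 7.28×152 + 10.78×10 = 801.78 + 179.76 + 716.22 + 1106.56 + 107.8 = 2912.12
P = 2939.04 / 2912.12 × 100 = 100.9244
Fisher = √(L × P) = √(104.3483 × 100.9244) = 102.6221

102.62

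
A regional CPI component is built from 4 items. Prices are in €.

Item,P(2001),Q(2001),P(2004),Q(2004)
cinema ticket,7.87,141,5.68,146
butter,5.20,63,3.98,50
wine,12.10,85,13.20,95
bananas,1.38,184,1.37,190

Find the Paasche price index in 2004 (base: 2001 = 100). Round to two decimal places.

90.14

Paasche price index uses current-period quantities as weights.
ΣP(2004)·Q(2004) = 5.68×146 + 3.98×50 + 13.20×95 + 1.37×190 = 829.28 + 199 + 1254 + 260.3 = 2542.58
ΣP(2001)·Q(2004) = 7.87×146 + 5.20×50 + 12.10×95 + 1.38×190 = 1149.02 + 260 + 1149.5 + 262.2 = 2820.72
Index = 2542.58 / 2820.72 × 100 = 90.1394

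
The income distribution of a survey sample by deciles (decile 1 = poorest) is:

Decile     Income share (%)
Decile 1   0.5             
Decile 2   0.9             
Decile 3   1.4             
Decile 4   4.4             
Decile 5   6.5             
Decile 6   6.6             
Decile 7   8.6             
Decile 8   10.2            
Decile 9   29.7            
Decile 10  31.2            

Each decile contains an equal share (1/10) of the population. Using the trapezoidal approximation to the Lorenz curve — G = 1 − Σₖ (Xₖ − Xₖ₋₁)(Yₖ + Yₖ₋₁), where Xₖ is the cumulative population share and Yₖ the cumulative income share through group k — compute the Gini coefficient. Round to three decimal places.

Cumulative income shares Yₖ: 0.0050, 0.0140, 0.0280, 0.0720, 0.1370, 0.2030, 0.2890, 0.3910, 0.6880, 1.0000
Σ (Xₖ−Xₖ₋₁)(Yₖ+Yₖ₋₁) = (1/10)(0.0050+0.0000) + (1/10)(0.0140+0.0050) + (1/10)(0.0280+0.0140) + (1/10)(0.0720+0.0280) + (1/10)(0.1370+0.0720) + (1/10)(0.2030+0.1370) + (1/10)(0.2890+0.2030) + (1/10)(0.3910+0.2890) + (1/10)(0.6880+0.3910) + (1/10)(1.0000+0.6880)
  = 0.0005 + 0.0019 + 0.0042 + 0.0100 + 0.0209 + 0.0340 + 0.0492 + 0.0680 + 0.1079 + 0.1688 = 0.4654
G = 1 − 0.4654 = 0.5346

0.535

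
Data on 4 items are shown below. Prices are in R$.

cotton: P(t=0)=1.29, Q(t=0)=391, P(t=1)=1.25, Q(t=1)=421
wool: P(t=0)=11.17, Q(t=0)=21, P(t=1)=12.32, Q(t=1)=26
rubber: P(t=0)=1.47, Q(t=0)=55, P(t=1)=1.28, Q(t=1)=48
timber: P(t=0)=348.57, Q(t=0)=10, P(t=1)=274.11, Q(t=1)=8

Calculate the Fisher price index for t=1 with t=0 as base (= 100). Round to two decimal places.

83.32

Laspeyres component (base-period weights):
ΣP(t=1)Q(t=0) = 1.25×391 + 12.32×21 + 1.28×55 + 274.11×10 = 488.75 + 258.72 + 70.4 + 2741.1 = 3558.97
ΣP(t=0)Q(t=0) = 1.29×391 + 11.17×21 + 1.47×55 + 348.57×10 = 504.39 + 234.57 + 80.85 + 3485.7 = 4305.51
L = 3558.97 / 4305.51 × 100 = 82.6608
Paasche component (current-period weights):
ΣP(t=1)Q(t=1) = 1.25×421 + 12.32×26 + 1.28×48 + 274.11×8 = 526.25 + 320.32 + 61.44 + 2192.88 = 3100.89
ΣP(t=0)Q(t=1) = 1.29×421 + 11.17×26 + 1.47×48 + 348.57×8 = 543.09 + 290.42 + 70.56 + 2788.56 = 3692.63
P = 3100.89 / 3692.63 × 100 = 83.9751
Fisher = √(L × P) = √(82.6608 × 83.9751) = 83.3154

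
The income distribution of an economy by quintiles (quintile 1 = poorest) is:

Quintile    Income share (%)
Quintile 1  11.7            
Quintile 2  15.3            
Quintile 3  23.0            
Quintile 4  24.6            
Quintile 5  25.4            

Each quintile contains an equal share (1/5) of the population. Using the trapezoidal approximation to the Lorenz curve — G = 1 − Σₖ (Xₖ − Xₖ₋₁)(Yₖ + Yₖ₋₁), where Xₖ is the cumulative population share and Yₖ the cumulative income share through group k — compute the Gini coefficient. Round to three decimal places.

Cumulative income shares Yₖ: 0.1170, 0.2700, 0.5000, 0.7460, 1.0000
Σ (Xₖ−Xₖ₋₁)(Yₖ+Yₖ₋₁) = (1/5)(0.1170+0.0000) + (1/5)(0.2700+0.1170) + (1/5)(0.5000+0.2700) + (1/5)(0.7460+0.5000) + (1/5)(1.0000+0.7460)
  = 0.0234 + 0.0774 + 0.1540 + 0.2492 + 0.3492 = 0.8532
G = 1 − 0.8532 = 0.1468

0.147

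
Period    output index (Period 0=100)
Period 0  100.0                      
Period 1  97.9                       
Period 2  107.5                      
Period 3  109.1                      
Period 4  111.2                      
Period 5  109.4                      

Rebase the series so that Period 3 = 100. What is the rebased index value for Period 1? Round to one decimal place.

89.7

Rebased(Period 1) = 97.9 / 109.1 × 100 = 89.7342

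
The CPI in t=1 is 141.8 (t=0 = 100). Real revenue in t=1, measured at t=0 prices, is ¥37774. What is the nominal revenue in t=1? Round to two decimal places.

53563.53

Nominal = Real × (Index/100) = 37774 × (141.8/100)
        = 37774 × 1.418 = 53563.5320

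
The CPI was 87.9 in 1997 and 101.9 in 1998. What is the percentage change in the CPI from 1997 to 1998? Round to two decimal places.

15.93%

Change = (101.9 − 87.9) / 87.9 × 100
       = 14.0 / 87.9 × 100 = 15.9272%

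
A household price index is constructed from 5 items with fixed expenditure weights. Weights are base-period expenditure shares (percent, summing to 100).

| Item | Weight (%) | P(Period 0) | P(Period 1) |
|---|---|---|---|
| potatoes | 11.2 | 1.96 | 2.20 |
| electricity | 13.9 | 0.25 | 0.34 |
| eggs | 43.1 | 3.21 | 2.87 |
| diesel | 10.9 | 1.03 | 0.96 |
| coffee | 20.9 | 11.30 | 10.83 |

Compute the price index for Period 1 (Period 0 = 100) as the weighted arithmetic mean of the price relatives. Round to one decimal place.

100.2

potatoes: 11.2 × (2.20/1.96) = 11.2 × 1.122449 = 12.5714
electricity: 13.9 × (0.34/0.25) = 13.9 × 1.360000 = 18.9040
eggs: 43.1 × (2.87/3.21) = 43.1 × 0.894081 = 38.5349
diesel: 10.9 × (0.96/1.03) = 10.9 × 0.932039 = 10.1592
coffee: 20.9 × (10.83/11.30) = 20.9 × 0.958407 = 20.0307
Index = Σ wᵢ·(p₁ᵢ/p₀ᵢ) = 12.5714 + 18.9040 + 38.5349 + 10.1592 + 20.0307 = 100.2003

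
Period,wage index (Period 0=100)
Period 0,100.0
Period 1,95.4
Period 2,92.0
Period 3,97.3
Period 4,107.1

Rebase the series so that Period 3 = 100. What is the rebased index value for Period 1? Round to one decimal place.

Rebased(Period 1) = 95.4 / 97.3 × 100 = 98.0473

98.0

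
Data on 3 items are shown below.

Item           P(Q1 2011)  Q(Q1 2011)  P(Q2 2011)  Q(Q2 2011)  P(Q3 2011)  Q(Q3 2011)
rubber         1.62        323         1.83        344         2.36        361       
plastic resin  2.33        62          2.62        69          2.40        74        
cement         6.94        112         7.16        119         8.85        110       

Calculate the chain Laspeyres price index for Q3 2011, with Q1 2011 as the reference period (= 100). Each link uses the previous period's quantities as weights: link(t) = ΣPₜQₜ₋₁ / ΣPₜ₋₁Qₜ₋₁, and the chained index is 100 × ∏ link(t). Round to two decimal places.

Link Q1 2011→Q2 2011:
ΣP(Q2 2011)Q(Q1 2011) = 1.83×323 + 2.62×62 + 7.16×112 = 591.09 + 162.44 + 801.92 = 1555.45
ΣP(Q1 2011)Q(Q1 2011) = 1.62×323 + 2.33×62 + 6.94×112 = 523.26 + 144.46 + 777.28 = 1445
link = 1555.45/1445 = 1.076436
Link Q2 2011→Q3 2011:
ΣP(Q3 2011)Q(Q2 2011) = 2.36×344 + 2.40×69 + 8.85×119 = 811.84 + 165.6 + 1053.15 = 2030.59
ΣP(Q2 2011)Q(Q2 2011) = 1.83×344 + 2.62×69 + 7.16×119 = 629.52 + 180.78 + 852.04 = 1662.34
link = 2030.59/1662.34 = 1.221525
Chained index = 100 × 1.076436 × 1.221525 = 131.4894

131.49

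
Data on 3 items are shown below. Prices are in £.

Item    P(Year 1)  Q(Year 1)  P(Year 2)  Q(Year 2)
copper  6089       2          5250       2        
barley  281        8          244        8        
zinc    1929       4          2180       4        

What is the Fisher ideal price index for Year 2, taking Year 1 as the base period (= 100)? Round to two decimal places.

Laspeyres component (base-period weights):
ΣP(Year 2)Q(Year 1) = 5250×2 + 244×8 + 2180×4 = 10500 + 1952 + 8720 = 21172
ΣP(Year 1)Q(Year 1) = 6089×2 + 281×8 + 1929×4 = 12178 + 2248 + 7716 = 22142
L = 21172 / 22142 × 100 = 95.6192
Paasche component (current-period weights):
ΣP(Year 2)Q(Year 2) = 5250×2 + 244×8 + 2180×4 = 10500 + 1952 + 8720 = 21172
ΣP(Year 1)Q(Year 2) = 6089×2 + 281×8 + 1929×4 = 12178 + 2248 + 7716 = 22142
P = 21172 / 22142 × 100 = 95.6192
Fisher = √(L × P) = √(95.6192 × 95.6192) = 95.6192

95.62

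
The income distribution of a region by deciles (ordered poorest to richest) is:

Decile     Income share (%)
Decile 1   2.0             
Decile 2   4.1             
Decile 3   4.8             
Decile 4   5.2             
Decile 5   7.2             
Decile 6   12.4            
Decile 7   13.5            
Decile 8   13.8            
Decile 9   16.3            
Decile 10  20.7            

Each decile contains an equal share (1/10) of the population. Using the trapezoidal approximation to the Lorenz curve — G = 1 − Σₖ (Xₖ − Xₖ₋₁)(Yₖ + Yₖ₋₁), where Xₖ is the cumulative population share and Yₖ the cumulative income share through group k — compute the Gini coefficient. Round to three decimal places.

Cumulative income shares Yₖ: 0.0200, 0.0610, 0.1090, 0.1610, 0.2330, 0.3570, 0.4920, 0.6300, 0.7930, 1.0000
Σ (Xₖ−Xₖ₋₁)(Yₖ+Yₖ₋₁) = (1/10)(0.0200+0.0000) + (1/10)(0.0610+0.0200) + (1/10)(0.1090+0.0610) + (1/10)(0.1610+0.1090) + (1/10)(0.2330+0.1610) + (1/10)(0.3570+0.2330) + (1/10)(0.4920+0.3570) + (1/10)(0.6300+0.4920) + (1/10)(0.7930+0.6300) + (1/10)(1.0000+0.7930)
  = 0.0020 + 0.0081 + 0.0170 + 0.0270 + 0.0394 + 0.0590 + 0.0849 + 0.1122 + 0.1423 + 0.1793 = 0.6712
G = 1 − 0.6712 = 0.3288

0.329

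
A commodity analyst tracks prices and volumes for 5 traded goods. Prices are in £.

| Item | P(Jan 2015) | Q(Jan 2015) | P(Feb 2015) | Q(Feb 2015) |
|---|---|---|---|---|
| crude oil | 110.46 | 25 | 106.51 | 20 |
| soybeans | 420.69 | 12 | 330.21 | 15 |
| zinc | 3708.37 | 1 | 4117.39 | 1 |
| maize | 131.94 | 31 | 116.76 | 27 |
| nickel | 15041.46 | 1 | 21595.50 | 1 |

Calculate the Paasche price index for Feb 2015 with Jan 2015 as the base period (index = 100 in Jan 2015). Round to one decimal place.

116.6

Paasche price index uses current-period quantities as weights.
ΣP(Feb 2015)·Q(Feb 2015) = 106.51×20 + 330.21×15 + 4117.39×1 + 116.76×27 + 21595.50×1 = 2130.2 + 4953.15 + 4117.39 + 3152.52 + 21595.5 = 35948.76
ΣP(Jan 2015)·Q(Feb 2015) = 110.46×20 + 420.69×15 + 3708.37×1 + 131.94×27 + 15041.46×1 = 2209.2 + 6310.35 + 3708.37 + 3562.38 + 15041.46 = 30831.76
Index = 35948.76 / 30831.76 × 100 = 116.5965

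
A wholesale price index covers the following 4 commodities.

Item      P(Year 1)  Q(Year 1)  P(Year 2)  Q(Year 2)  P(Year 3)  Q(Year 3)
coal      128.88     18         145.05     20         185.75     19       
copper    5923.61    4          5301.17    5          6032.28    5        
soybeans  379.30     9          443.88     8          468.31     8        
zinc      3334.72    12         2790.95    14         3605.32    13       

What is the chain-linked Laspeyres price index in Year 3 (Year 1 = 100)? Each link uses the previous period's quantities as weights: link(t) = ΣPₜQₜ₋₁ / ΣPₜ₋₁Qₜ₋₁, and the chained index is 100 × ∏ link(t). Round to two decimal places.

Link Year 1→Year 2:
ΣP(Year 2)Q(Year 1) = 145.05×18 + 5301.17×4 + 443.88×9 + 2790.95×12 = 2610.9 + 21204.68 + 3994.92 + 33491.4 = 61301.9
ΣP(Year 1)Q(Year 1) = 128.88×18 + 5923.61×4 + 379.30×9 + 3334.72×12 = 2319.84 + 23694.44 + 3413.7 + 40016.64 = 69444.62
link = 61301.9/69444.62 = 0.882745
Link Year 2→Year 3:
ΣP(Year 3)Q(Year 2) = 185.75×20 + 6032.28×5 + 468.31×8 + 3605.32×14 = 3715 + 30161.4 + 3746.48 + 50474.48 = 88097.36
ΣP(Year 2)Q(Year 2) = 145.05×20 + 5301.17×5 + 443.88×8 + 2790.95×14 = 2901 + 26505.85 + 3551.04 + 39073.3 = 72031.19
link = 88097.36/72031.19 = 1.223045
Chained index = 100 × 0.882745 × 1.223045 = 107.9637

107.96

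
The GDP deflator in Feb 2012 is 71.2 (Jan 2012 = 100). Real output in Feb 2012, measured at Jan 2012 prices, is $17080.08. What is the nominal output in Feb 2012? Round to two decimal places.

12161.02

Nominal = Real × (Index/100) = 17080.08 × (71.2/100)
        = 17080.08 × 0.712 = 12161.0170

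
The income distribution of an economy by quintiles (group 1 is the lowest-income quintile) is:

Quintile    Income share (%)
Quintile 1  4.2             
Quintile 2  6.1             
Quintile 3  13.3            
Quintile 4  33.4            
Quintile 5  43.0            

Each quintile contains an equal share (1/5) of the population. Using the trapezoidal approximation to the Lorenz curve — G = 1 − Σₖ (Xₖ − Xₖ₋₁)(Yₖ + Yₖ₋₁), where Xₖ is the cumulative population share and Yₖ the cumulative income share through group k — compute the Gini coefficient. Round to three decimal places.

0.420

Cumulative income shares Yₖ: 0.0420, 0.1030, 0.2360, 0.5700, 1.0000
Σ (Xₖ−Xₖ₋₁)(Yₖ+Yₖ₋₁) = (1/5)(0.0420+0.0000) + (1/5)(0.1030+0.0420) + (1/5)(0.2360+0.1030) + (1/5)(0.5700+0.2360) + (1/5)(1.0000+0.5700)
  = 0.0084 + 0.0290 + 0.0678 + 0.1612 + 0.3140 = 0.5804
G = 1 − 0.5804 = 0.4196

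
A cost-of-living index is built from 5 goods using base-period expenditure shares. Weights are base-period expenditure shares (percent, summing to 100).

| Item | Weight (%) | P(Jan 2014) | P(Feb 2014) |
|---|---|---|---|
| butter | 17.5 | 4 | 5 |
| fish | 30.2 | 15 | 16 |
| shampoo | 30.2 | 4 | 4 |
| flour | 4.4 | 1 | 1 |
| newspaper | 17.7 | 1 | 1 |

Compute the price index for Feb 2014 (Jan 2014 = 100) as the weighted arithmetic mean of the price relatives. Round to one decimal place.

butter: 17.5 × (5/4) = 17.5 × 1.250000 = 21.8750
fish: 30.2 × (16/15) = 30.2 × 1.066667 = 32.2133
shampoo: 30.2 × (4/4) = 30.2 × 1.000000 = 30.2000
flour: 4.4 × (1/1) = 4.4 × 1.000000 = 4.4000
newspaper: 17.7 × (1/1) = 17.7 × 1.000000 = 17.7000
Index = Σ wᵢ·(p₁ᵢ/p₀ᵢ) = 21.8750 + 32.2133 + 30.2000 + 4.4000 + 17.7000 = 106.3883

106.4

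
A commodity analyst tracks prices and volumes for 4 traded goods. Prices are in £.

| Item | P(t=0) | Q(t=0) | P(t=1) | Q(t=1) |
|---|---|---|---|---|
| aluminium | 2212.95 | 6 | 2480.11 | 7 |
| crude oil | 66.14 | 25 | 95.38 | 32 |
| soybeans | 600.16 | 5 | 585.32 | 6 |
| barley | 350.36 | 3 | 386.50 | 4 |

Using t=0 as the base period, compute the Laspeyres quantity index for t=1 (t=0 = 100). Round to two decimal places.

119.10

Laspeyres quantity index uses base-period prices as weights.
ΣP(t=0)·Q(t=1) = 2212.95×7 + 66.14×32 + 600.16×6 + 350.36×4 = 15490.65 + 2116.48 + 3600.96 + 1401.44 = 22609.53
ΣP(t=0)·Q(t=0) = 2212.95×6 + 66.14×25 + 600.16×5 + 350.36×3 = 13277.7 + 1653.5 + 3000.8 + 1051.08 = 18983.08
Index = 22609.53 / 18983.08 × 100 = 119.1036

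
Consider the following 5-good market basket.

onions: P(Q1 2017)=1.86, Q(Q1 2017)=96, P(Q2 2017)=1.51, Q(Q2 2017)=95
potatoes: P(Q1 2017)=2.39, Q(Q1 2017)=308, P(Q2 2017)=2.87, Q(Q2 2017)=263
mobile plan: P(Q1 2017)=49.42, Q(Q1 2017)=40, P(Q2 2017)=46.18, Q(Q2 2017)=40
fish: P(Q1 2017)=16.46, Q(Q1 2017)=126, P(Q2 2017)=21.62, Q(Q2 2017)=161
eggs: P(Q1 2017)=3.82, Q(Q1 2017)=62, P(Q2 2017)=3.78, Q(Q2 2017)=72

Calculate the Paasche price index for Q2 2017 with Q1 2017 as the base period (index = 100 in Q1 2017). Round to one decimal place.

Paasche price index uses current-period quantities as weights.
ΣP(Q2 2017)·Q(Q2 2017) = 1.51×95 + 2.87×263 + 46.18×40 + 21.62×161 + 3.78×72 = 143.45 + 754.81 + 1847.2 + 3480.82 + 272.16 = 6498.44
ΣP(Q1 2017)·Q(Q2 2017) = 1.86×95 + 2.39×263 + 49.42×40 + 16.46×161 + 3.82×72 = 176.7 + 628.57 + 1976.8 + 2650.06 + 275.04 = 5707.17
Index = 6498.44 / 5707.17 × 100 = 113.8645

113.9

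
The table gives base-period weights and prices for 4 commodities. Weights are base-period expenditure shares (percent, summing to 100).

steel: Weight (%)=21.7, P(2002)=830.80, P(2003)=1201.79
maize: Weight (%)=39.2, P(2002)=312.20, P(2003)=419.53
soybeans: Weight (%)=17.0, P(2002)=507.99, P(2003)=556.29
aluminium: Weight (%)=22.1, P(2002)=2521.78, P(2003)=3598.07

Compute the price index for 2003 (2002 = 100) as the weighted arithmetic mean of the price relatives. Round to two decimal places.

134.22

steel: 21.7 × (1201.79/830.80) = 21.7 × 1.446545 = 31.3900
maize: 39.2 × (419.53/312.20) = 39.2 × 1.343786 = 52.6764
soybeans: 17.0 × (556.29/507.99) = 17.0 × 1.095081 = 18.6164
aluminium: 22.1 × (3598.07/2521.78) = 22.1 × 1.426798 = 31.5322
Index = Σ wᵢ·(p₁ᵢ/p₀ᵢ) = 31.3900 + 52.6764 + 18.6164 + 31.5322 = 134.2151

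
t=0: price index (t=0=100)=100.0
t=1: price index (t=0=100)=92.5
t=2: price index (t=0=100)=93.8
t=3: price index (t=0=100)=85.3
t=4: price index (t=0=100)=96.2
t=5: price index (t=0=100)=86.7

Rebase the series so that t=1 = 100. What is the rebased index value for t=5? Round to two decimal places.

93.73

Rebased(t=5) = 86.7 / 92.5 × 100 = 93.7297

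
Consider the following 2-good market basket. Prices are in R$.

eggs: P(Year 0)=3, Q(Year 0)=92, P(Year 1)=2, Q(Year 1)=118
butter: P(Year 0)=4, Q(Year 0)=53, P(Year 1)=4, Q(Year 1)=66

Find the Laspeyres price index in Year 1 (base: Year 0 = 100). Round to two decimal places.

81.15

Laspeyres price index uses base-period quantities as weights.
ΣP(Year 1)·Q(Year 0) = 2×92 + 4×53 = 184 + 212 = 396
ΣP(Year 0)·Q(Year 0) = 3×92 + 4×53 = 276 + 212 = 488
Index = 396 / 488 × 100 = 81.1475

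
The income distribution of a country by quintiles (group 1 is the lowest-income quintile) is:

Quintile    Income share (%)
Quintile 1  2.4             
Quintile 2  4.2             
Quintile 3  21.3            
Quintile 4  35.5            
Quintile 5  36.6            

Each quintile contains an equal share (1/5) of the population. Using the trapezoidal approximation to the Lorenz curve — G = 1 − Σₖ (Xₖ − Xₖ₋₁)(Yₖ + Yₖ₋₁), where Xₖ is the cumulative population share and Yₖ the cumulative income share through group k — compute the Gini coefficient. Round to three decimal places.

Cumulative income shares Yₖ: 0.0240, 0.0660, 0.2790, 0.6340, 1.0000
Σ (Xₖ−Xₖ₋₁)(Yₖ+Yₖ₋₁) = (1/5)(0.0240+0.0000) + (1/5)(0.0660+0.0240) + (1/5)(0.2790+0.0660) + (1/5)(0.6340+0.2790) + (1/5)(1.0000+0.6340)
  = 0.0048 + 0.0180 + 0.0690 + 0.1826 + 0.3268 = 0.6012
G = 1 − 0.6012 = 0.3988

0.399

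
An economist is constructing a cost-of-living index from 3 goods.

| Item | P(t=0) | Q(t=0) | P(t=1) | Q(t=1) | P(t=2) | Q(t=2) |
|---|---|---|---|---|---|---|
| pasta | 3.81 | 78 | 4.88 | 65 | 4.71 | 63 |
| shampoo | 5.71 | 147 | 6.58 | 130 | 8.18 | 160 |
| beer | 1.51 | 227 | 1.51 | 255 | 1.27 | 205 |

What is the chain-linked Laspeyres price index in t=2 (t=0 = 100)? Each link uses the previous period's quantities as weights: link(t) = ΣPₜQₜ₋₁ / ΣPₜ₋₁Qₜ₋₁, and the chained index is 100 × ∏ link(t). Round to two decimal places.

Link t=0→t=1:
ΣP(t=1)Q(t=0) = 4.88×78 + 6.58×147 + 1.51×227 = 380.64 + 967.26 + 342.77 = 1690.67
ΣP(t=0)Q(t=0) = 3.81×78 + 5.71×147 + 1.51×227 = 297.18 + 839.37 + 342.77 = 1479.32
link = 1690.67/1479.32 = 1.142870
Link t=1→t=2:
ΣP(t=2)Q(t=1) = 4.71×65 + 8.18×130 + 1.27×255 = 306.15 + 1063.4 + 323.85 = 1693.4
ΣP(t=1)Q(t=1) = 4.88×65 + 6.58×130 + 1.51×255 = 317.2 + 855.4 + 385.05 = 1557.65
link = 1693.4/1557.65 = 1.087151
Chained index = 100 × 1.142870 × 1.087151 = 124.2471

124.25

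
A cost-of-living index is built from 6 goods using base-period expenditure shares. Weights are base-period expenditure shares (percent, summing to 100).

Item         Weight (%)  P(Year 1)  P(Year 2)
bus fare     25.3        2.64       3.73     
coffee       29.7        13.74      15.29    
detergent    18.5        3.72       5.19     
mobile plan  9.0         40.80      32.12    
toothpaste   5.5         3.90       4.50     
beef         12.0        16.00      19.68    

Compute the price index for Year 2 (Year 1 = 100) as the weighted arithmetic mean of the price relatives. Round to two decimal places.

122.80

bus fare: 25.3 × (3.73/2.64) = 25.3 × 1.412879 = 35.7458
coffee: 29.7 × (15.29/13.74) = 29.7 × 1.112809 = 33.0504
detergent: 18.5 × (5.19/3.72) = 18.5 × 1.395161 = 25.8105
mobile plan: 9.0 × (32.12/40.80) = 9.0 × 0.787255 = 7.0853
toothpaste: 5.5 × (4.50/3.90) = 5.5 × 1.153846 = 6.3462
beef: 12.0 × (19.68/16.00) = 12.0 × 1.230000 = 14.7600
Index = Σ wᵢ·(p₁ᵢ/p₀ᵢ) = 35.7458 + 33.0504 + 25.8105 + 7.0853 + 6.3462 + 14.7600 = 122.7982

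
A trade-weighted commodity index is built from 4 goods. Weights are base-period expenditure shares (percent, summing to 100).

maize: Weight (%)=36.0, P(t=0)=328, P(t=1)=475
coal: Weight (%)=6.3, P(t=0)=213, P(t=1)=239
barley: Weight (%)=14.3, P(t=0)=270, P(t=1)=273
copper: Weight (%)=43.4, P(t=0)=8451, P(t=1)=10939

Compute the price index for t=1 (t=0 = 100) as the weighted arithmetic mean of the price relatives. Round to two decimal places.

129.84

maize: 36.0 × (475/328) = 36.0 × 1.448171 = 52.1341
coal: 6.3 × (239/213) = 6.3 × 1.122066 = 7.0690
barley: 14.3 × (273/270) = 14.3 × 1.011111 = 14.4589
copper: 43.4 × (10939/8451) = 43.4 × 1.294403 = 56.1771
Index = Σ wᵢ·(p₁ᵢ/p₀ᵢ) = 52.1341 + 7.0690 + 14.4589 + 56.1771 = 129.8391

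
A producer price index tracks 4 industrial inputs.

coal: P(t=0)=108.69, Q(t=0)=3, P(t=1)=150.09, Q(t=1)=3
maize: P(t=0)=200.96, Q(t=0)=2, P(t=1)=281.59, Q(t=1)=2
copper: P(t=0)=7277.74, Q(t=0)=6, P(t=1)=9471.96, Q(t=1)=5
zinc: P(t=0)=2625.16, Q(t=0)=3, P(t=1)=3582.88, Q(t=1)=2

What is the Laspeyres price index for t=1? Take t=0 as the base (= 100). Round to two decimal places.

131.23

Laspeyres price index uses base-period quantities as weights.
ΣP(t=1)·Q(t=0) = 150.09×3 + 281.59×2 + 9471.96×6 + 3582.88×3 = 450.27 + 563.18 + 56831.76 + 10748.64 = 68593.85
ΣP(t=0)·Q(t=0) = 108.69×3 + 200.96×2 + 7277.74×6 + 2625.16×3 = 326.07 + 401.92 + 43666.44 + 7875.48 = 52269.91
Index = 68593.85 / 52269.91 × 100 = 131.2301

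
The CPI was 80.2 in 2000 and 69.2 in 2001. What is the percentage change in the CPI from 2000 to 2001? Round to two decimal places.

Change = (69.2 − 80.2) / 80.2 × 100
       = -11.0 / 80.2 × 100 = -13.7157%

-13.72%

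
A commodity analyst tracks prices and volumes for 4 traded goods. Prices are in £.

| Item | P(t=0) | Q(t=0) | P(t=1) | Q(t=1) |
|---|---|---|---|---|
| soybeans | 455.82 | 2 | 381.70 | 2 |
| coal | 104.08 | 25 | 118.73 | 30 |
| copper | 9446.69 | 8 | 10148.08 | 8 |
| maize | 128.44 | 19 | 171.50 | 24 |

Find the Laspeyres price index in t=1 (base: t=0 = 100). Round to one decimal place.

108.2

Laspeyres price index uses base-period quantities as weights.
ΣP(t=1)·Q(t=0) = 381.70×2 + 118.73×25 + 10148.08×8 + 171.50×19 = 763.4 + 2968.25 + 81184.64 + 3258.5 = 88174.79
ΣP(t=0)·Q(t=0) = 455.82×2 + 104.08×25 + 9446.69×8 + 128.44×19 = 911.64 + 2602 + 75573.52 + 2440.36 = 81527.52
Index = 88174.79 / 81527.52 × 100 = 108.1534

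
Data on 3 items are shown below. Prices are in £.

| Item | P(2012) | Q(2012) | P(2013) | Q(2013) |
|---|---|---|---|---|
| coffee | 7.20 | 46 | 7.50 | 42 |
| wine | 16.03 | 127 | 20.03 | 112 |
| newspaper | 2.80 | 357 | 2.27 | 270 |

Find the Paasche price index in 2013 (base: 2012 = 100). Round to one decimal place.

111.1

Paasche price index uses current-period quantities as weights.
ΣP(2013)·Q(2013) = 7.50×42 + 20.03×112 + 2.27×270 = 315 + 2243.36 + 612.9 = 3171.26
ΣP(2012)·Q(2013) = 7.20×42 + 16.03×112 + 2.80×270 = 302.4 + 1795.36 + 756 = 2853.76
Index = 3171.26 / 2853.76 × 100 = 111.1257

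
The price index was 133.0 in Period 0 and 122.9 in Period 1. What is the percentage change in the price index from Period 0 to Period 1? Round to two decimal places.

Change = (122.9 − 133.0) / 133.0 × 100
       = -10.1 / 133.0 × 100 = -7.5940%

-7.59%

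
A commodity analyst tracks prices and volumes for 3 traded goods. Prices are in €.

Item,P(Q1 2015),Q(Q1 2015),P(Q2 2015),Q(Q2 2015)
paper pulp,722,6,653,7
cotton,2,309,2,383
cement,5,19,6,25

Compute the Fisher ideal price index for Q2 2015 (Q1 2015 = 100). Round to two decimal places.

Laspeyres component (base-period weights):
ΣP(Q2 2015)Q(Q1 2015) = 653×6 + 2×309 + 6×19 = 3918 + 618 + 114 = 4650
ΣP(Q1 2015)Q(Q1 2015) = 722×6 + 2×309 + 5×19 = 4332 + 618 + 95 = 5045
L = 4650 / 5045 × 100 = 92.1705
Paasche component (current-period weights):
ΣP(Q2 2015)Q(Q2 2015) = 653×7 + 2×383 + 6×25 = 4571 + 766 + 150 = 5487
ΣP(Q1 2015)Q(Q2 2015) = 722×7 + 2×383 + 5×25 = 5054 + 766 + 125 = 5945
P = 5487 / 5945 × 100 = 92.2960
Fisher = √(L × P) = √(92.1705 × 92.2960) = 92.2332

92.23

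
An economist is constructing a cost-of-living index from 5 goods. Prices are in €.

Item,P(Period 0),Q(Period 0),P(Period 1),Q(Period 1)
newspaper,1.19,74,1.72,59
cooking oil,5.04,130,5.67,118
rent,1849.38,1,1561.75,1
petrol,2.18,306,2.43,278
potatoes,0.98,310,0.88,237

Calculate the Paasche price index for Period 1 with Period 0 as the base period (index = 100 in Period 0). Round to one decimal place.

95.9

Paasche price index uses current-period quantities as weights.
ΣP(Period 1)·Q(Period 1) = 1.72×59 + 5.67×118 + 1561.75×1 + 2.43×278 + 0.88×237 = 101.48 + 669.06 + 1561.75 + 675.54 + 208.56 = 3216.39
ΣP(Period 0)·Q(Period 1) = 1.19×59 + 5.04×118 + 1849.38×1 + 2.18×278 + 0.98×237 = 70.21 + 594.72 + 1849.38 + 606.04 + 232.26 = 3352.61
Index = 3216.39 / 3352.61 × 100 = 95.9369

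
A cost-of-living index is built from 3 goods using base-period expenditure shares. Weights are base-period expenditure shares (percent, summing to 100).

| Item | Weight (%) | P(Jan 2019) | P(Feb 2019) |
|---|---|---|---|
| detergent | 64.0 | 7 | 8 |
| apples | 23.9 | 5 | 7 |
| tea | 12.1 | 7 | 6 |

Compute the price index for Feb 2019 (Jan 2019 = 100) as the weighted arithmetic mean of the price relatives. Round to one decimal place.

117.0

detergent: 64.0 × (8/7) = 64.0 × 1.142857 = 73.1429
apples: 23.9 × (7/5) = 23.9 × 1.400000 = 33.4600
tea: 12.1 × (6/7) = 12.1 × 0.857143 = 10.3714
Index = Σ wᵢ·(p₁ᵢ/p₀ᵢ) = 73.1429 + 33.4600 + 10.3714 = 116.9743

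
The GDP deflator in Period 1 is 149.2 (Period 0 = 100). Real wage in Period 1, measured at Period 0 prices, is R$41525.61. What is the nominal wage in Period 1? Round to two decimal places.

Nominal = Real × (Index/100) = 41525.61 × (149.2/100)
        = 41525.61 × 1.492 = 61956.2101

61956.21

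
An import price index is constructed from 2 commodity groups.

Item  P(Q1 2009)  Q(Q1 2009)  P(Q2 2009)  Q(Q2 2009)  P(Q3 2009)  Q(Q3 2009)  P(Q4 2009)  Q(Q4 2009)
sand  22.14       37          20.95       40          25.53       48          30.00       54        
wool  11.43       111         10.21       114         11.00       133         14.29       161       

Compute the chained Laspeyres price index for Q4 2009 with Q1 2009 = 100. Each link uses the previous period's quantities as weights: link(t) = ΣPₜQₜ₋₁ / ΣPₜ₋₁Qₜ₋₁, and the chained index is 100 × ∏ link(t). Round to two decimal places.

Link Q1 2009→Q2 2009:
ΣP(Q2 2009)Q(Q1 2009) = 20.95×37 + 10.21×111 = 775.15 + 1133.31 = 1908.46
ΣP(Q1 2009)Q(Q1 2009) = 22.14×37 + 11.43×111 = 819.18 + 1268.73 = 2087.91
link = 1908.46/2087.91 = 0.914053
Link Q2 2009→Q3 2009:
ΣP(Q3 2009)Q(Q2 2009) = 25.53×40 + 11.00×114 = 1021.2 + 1254 = 2275.2
ΣP(Q2 2009)Q(Q2 2009) = 20.95×40 + 10.21×114 = 838 + 1163.94 = 2001.94
link = 2275.2/2001.94 = 1.136498
Link Q3 2009→Q4 2009:
ΣP(Q4 2009)Q(Q3 2009) = 30.00×48 + 14.29×133 = 1440 + 1900.57 = 3340.57
ΣP(Q3 2009)Q(Q3 2009) = 25.53×48 + 11.00×133 = 1225.44 + 1463 = 2688.44
link = 3340.57/2688.44 = 1.242568
Chained index = 100 × 0.914053 × 1.136498 × 1.242568 = 129.0803

129.08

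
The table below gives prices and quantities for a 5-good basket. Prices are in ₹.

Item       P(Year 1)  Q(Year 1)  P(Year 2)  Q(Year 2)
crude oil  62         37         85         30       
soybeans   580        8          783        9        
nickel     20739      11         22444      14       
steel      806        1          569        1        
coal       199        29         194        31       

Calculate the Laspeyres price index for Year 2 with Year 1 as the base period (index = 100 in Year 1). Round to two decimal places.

108.63

Laspeyres price index uses base-period quantities as weights.
ΣP(Year 2)·Q(Year 1) = 85×37 + 783×8 + 22444×11 + 569×1 + 194×29 = 3145 + 6264 + 246884 + 569 + 5626 = 262488
ΣP(Year 1)·Q(Year 1) = 62×37 + 580×8 + 20739×11 + 806×1 + 199×29 = 2294 + 4640 + 228129 + 806 + 5771 = 241640
Index = 262488 / 241640 × 100 = 108.6277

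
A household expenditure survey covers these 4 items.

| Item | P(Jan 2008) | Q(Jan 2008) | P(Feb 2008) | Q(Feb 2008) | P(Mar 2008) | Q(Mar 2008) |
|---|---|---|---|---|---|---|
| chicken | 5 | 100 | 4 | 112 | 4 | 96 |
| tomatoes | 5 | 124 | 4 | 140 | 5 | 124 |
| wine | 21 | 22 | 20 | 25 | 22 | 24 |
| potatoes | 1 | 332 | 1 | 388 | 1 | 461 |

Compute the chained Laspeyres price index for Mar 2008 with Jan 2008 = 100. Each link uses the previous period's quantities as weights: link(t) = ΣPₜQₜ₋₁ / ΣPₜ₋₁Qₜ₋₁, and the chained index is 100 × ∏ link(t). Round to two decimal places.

95.88

Link Jan 2008→Feb 2008:
ΣP(Feb 2008)Q(Jan 2008) = 4×100 + 4×124 + 20×22 + 1×332 = 400 + 496 + 440 + 332 = 1668
ΣP(Jan 2008)Q(Jan 2008) = 5×100 + 5×124 + 21×22 + 1×332 = 500 + 620 + 462 + 332 = 1914
link = 1668/1914 = 0.871473
Link Feb 2008→Mar 2008:
ΣP(Mar 2008)Q(Feb 2008) = 4×112 + 5×140 + 22×25 + 1×388 = 448 + 700 + 550 + 388 = 2086
ΣP(Feb 2008)Q(Feb 2008) = 4×112 + 4×140 + 20×25 + 1×388 = 448 + 560 + 500 + 388 = 1896
link = 2086/1896 = 1.100211
Chained index = 100 × 0.871473 × 1.100211 = 95.8805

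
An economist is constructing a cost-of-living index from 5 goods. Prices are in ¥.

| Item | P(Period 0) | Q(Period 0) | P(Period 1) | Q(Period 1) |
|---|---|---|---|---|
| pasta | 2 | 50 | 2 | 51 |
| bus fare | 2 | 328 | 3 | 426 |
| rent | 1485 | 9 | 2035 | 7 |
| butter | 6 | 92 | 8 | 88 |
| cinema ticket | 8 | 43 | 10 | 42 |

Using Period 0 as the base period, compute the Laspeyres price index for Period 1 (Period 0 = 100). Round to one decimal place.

136.9

Laspeyres price index uses base-period quantities as weights.
ΣP(Period 1)·Q(Period 0) = 2×50 + 3×328 + 2035×9 + 8×92 + 10×43 = 100 + 984 + 18315 + 736 + 430 = 20565
ΣP(Period 0)·Q(Period 0) = 2×50 + 2×328 + 1485×9 + 6×92 + 8×43 = 100 + 656 + 13365 + 552 + 344 = 15017
Index = 20565 / 15017 × 100 = 136.9448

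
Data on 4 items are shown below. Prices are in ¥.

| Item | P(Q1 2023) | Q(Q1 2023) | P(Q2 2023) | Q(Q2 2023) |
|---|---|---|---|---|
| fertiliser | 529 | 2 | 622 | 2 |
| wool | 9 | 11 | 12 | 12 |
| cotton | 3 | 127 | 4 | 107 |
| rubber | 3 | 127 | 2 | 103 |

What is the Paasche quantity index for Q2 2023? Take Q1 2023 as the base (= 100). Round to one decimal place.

Paasche quantity index uses current-period prices as weights.
ΣP(Q2 2023)·Q(Q2 2023) = 622×2 + 12×12 + 4×107 + 2×103 = 1244 + 144 + 428 + 206 = 2022
ΣP(Q2 2023)·Q(Q1 2023) = 622×2 + 12×11 + 4×127 + 2×127 = 1244 + 132 + 508 + 254 = 2138
Index = 2022 / 2138 × 100 = 94.5744

94.6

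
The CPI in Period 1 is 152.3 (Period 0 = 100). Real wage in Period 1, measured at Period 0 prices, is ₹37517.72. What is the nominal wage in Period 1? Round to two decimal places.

57139.49

Nominal = Real × (Index/100) = 37517.72 × (152.3/100)
        = 37517.72 × 1.523 = 57139.4876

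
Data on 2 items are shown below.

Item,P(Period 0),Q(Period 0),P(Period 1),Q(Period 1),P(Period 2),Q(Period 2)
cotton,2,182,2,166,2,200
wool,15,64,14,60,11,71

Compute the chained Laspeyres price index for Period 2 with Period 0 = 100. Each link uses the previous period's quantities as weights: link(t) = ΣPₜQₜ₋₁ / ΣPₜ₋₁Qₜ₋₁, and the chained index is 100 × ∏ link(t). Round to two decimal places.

Link Period 0→Period 1:
ΣP(Period 1)Q(Period 0) = 2×182 + 14×64 = 364 + 896 = 1260
ΣP(Period 0)Q(Period 0) = 2×182 + 15×64 = 364 + 960 = 1324
link = 1260/1324 = 0.951662
Link Period 1→Period 2:
ΣP(Period 2)Q(Period 1) = 2×166 + 11×60 = 332 + 660 = 992
ΣP(Period 1)Q(Period 1) = 2×166 + 14×60 = 332 + 840 = 1172
link = 992/1172 = 0.846416
Chained index = 100 × 0.951662 × 0.846416 = 80.5502

80.55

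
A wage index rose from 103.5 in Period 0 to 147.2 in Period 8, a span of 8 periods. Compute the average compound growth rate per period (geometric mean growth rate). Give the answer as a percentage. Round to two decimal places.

4.50%

Growth factor = (147.2/103.5)^(1/8) = (1.422222)^(1/8) = 1.045011
Growth rate = 1.045011 − 1 = 0.045011 = 4.5011%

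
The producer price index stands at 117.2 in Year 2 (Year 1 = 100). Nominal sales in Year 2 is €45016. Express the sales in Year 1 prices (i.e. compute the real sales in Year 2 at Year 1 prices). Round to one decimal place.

Real = Nominal ÷ (Index/100) = 45016 ÷ (117.2/100)
     = 45016 ÷ 1.172 = 38409.5563

38409.6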